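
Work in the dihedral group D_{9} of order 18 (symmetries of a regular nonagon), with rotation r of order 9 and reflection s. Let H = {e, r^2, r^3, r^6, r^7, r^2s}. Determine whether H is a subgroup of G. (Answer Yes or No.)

No

Closure fails: r^2s · r^6 = r^5s ∉ H. So H is not a subgroup.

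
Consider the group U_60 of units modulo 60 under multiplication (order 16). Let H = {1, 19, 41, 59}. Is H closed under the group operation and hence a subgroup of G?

Yes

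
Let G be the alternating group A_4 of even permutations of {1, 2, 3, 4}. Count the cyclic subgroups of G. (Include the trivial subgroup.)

Each element a generates a cyclic subgroup ⟨a⟩; distinct elements may generate the same one (a cyclic group of order d has φ(d) generators).
Cyclic subgroups by order — order 1: 1; order 2: 3; order 3: 4.
Total: 8.

8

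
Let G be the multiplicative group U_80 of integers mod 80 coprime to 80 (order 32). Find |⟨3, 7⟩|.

|⟨3⟩| = 4 and |⟨7⟩| = 4, so |H| is a multiple of lcm(4, 4) = 4 and divides |G| = 32.
Closing under the operation: H = {1, 3, 7, 9, 21, 23, 27, 29, 41, 43, 47, 49, 61, 63, 67, 69}, so |H| = 16.

16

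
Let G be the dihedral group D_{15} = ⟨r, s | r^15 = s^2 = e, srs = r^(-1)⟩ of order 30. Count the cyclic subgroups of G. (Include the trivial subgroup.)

19

Group the elements of G by the cyclic subgroup they generate; each cyclic subgroup of order d accounts for φ(d) elements.
Cyclic subgroups by order — order 1: 1; order 2: 15; order 3: 1; order 5: 1; order 15: 1.
Total: 19.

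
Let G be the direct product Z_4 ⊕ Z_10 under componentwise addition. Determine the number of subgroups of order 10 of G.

|G| = 40 and 10 | 40, so subgroups of order 10 are possible by Lagrange.
The subgroups of order 10 are: {(0,0), (0,1), (0,2), (0,3), (0,4), (0,5), (0,6), (0,7), (0,8), (0,9)}; {(0,0), (0,2), (0,4), (0,6), (0,8), (2,0), (2,2), (2,4), (2,6), (2,8)}; {(0,0), (0,2), (0,4), (0,6), (0,8), (2,1), (2,3), (2,5), (2,7), (2,9)}.
So G has 3 subgroups of order 10.

3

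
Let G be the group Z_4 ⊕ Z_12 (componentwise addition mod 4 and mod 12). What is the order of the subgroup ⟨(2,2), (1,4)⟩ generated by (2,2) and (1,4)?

24

|⟨(2,2)⟩| = 6 and |⟨(1,4)⟩| = 12, so |H| is a multiple of lcm(6, 12) = 12 and divides |G| = 48.
Closing under the operation: H = {(0,0), (0,2), (0,4), (0,6), (0,8), (0,10), (1,0), (1,2), (1,4), (1,6), (1,8), (1,10), (2,0), (2,2), (2,4), (2,6), (2,8), (2,10), (3,0), (3,2), (3,4), (3,6), (3,8), (3,10)}, so |H| = 24.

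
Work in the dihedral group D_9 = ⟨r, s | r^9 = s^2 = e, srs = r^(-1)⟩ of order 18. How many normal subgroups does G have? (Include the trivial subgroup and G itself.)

4

G has 16 subgroups. Checking conjugation-invariance by order — order 1: 1/1 normal; order 2: 0/9 normal; order 3: 1/1 normal; order 6: 0/3 normal; order 9: 1/1 normal; order 18: 1/1 normal.
Total normal subgroups: 4.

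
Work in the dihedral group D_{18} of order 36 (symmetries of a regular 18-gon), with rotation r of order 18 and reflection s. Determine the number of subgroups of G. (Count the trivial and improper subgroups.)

|G| = 36, so by Lagrange every subgroup order divides 36. Divisors: 1, 2, 3, 4, 6, 9, 12, 18, 36.
Subgroups by order — order 1: 1; order 2: 19; order 3: 1; order 4: 9; order 6: 7; order 9: 1; order 12: 3; order 18: 3; order 36: 1.
Total: 1 + 19 + 1 + 9 + 7 + 1 + 3 + 3 + 1 = 45.

45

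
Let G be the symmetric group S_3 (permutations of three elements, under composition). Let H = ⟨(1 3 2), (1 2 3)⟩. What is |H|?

3

|⟨(1 3 2)⟩| = 3 and |⟨(1 2 3)⟩| = 3, so |H| is a multiple of lcm(3, 3) = 3 and divides |G| = 6.
Closing under the operation: H = {e, (1 2 3), (1 3 2)}, so |H| = 3.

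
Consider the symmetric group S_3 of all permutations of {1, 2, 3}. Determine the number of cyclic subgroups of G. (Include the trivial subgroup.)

Group the elements of G by the cyclic subgroup they generate; each cyclic subgroup of order d accounts for φ(d) elements.
Cyclic subgroups by order — order 1: 1; order 2: 3; order 3: 1.
Total: 5.

5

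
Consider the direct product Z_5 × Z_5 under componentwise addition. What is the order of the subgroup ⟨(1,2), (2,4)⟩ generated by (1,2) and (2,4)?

|⟨(1,2)⟩| = 5 and |⟨(2,4)⟩| = 5, so |H| is a multiple of lcm(5, 5) = 5 and divides |G| = 25.
Closing under the operation: H = {(0,0), (1,2), (2,4), (3,1), (4,3)}, so |H| = 5.

5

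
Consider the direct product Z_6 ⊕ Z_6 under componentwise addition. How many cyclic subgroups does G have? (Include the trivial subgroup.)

20

A cyclic subgroup of order d is generated by each of its φ(d) elements of order d, so the cyclic subgroups of order d number (#elements of order d)/φ(d).
Cyclic subgroups by order — order 1: 1; order 2: 3; order 3: 4; order 6: 12.
Total: 20.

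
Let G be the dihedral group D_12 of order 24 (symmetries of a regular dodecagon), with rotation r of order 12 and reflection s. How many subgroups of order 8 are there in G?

3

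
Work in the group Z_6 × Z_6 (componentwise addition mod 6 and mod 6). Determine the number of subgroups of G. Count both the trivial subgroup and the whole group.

|G| = 36, so by Lagrange every subgroup order divides 36. Divisors: 1, 2, 3, 4, 6, 9, 12, 18, 36.
Subgroups by order — order 1: 1; order 2: 3; order 3: 4; order 4: 1; order 6: 12; order 9: 1; order 12: 4; order 18: 3; order 36: 1.
Total: 1 + 3 + 4 + 1 + 12 + 1 + 4 + 3 + 1 = 30.

30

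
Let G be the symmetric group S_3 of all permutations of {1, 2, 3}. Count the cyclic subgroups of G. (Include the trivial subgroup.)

Each element a generates a cyclic subgroup ⟨a⟩; distinct elements may generate the same one (a cyclic group of order d has φ(d) generators).
Cyclic subgroups by order — order 1: 1; order 2: 3; order 3: 1.
Total: 5.

5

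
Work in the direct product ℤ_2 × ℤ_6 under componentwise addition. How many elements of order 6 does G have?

6

An element (a,b) has order lcm(ord(a), ord(b)); count pairs with lcm equal to 6.
Enumerating gives 6 such elements.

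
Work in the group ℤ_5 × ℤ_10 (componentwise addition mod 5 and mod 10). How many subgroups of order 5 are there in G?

|G| = 50 and 5 | 50, so subgroups of order 5 are possible by Lagrange.
The subgroups of order 5 are: {(0,0), (0,2), (0,4), (0,6), (0,8)}; {(0,0), (1,0), (2,0), (3,0), (4,0)}; {(0,0), (1,2), (2,4), (3,6), (4,8)}; {(0,0), (1,4), (2,8), (3,2), (4,6)}; … (6 in all).
So G has 6 subgroups of order 5.

6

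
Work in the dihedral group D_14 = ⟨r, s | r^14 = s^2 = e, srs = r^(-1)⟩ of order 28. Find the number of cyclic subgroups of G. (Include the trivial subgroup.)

Each element a generates a cyclic subgroup ⟨a⟩; distinct elements may generate the same one (a cyclic group of order d has φ(d) generators).
Cyclic subgroups by order — order 1: 1; order 2: 15; order 7: 1; order 14: 1.
Total: 18.

18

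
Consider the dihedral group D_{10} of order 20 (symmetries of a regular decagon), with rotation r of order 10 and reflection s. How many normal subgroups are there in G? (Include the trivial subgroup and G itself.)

7

G has 22 subgroups. Checking conjugation-invariance by order — order 1: 1/1 normal; order 2: 1/11 normal; order 4: 0/5 normal; order 5: 1/1 normal; order 10: 3/3 normal; order 20: 1/1 normal.
Total normal subgroups: 7.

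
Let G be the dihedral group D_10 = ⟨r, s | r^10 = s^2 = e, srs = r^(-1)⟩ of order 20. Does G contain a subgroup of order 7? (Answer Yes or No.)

7 does not divide |G| = 20, so by Lagrange no subgroup of order 7 exists.

No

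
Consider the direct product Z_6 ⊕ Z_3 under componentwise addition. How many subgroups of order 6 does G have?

4

|G| = 18 and 6 | 18, so subgroups of order 6 are possible by Lagrange.
The subgroups of order 6 are: {(0,0), (0,1), (0,2), (3,0), (3,1), (3,2)}; {(0,0), (1,0), (2,0), (3,0), (4,0), (5,0)}; {(0,0), (1,1), (2,2), (3,0), (4,1), (5,2)}; {(0,0), (1,2), (2,1), (3,0), (4,2), (5,1)}.
So G has 4 subgroups of order 6.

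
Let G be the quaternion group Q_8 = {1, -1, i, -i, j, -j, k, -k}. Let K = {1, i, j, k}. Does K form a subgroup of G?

j ∈ K but its inverse -j ∉ K, so K is not a subgroup.

No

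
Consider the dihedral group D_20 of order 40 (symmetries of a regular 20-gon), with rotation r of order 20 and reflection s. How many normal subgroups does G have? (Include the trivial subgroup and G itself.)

G has 48 subgroups. Checking conjugation-invariance by order — order 1: 1/1 normal; order 2: 1/21 normal; order 4: 1/11 normal; order 5: 1/1 normal; order 8: 0/5 normal; order 10: 1/5 normal; order 20: 3/3 normal; order 40: 1/1 normal.
Total normal subgroups: 9.

9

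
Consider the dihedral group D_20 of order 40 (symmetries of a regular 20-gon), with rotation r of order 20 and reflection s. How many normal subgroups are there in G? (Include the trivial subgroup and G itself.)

9

G has 48 subgroups. Checking conjugation-invariance by order — order 1: 1/1 normal; order 2: 1/21 normal; order 4: 1/11 normal; order 5: 1/1 normal; order 8: 0/5 normal; order 10: 1/5 normal; order 20: 3/3 normal; order 40: 1/1 normal.
Total normal subgroups: 9.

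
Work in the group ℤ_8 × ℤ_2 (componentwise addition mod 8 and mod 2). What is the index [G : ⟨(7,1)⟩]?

2

|⟨(7,1)⟩| = 8 and |G| = 16.
By Lagrange, [G : H] = |G|/|H| = 16/8 = 2.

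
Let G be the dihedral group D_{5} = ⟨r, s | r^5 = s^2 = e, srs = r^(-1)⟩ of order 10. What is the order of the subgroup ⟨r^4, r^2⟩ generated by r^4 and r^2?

5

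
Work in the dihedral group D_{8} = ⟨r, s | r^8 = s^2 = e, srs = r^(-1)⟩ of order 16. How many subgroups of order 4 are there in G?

|G| = 16 and 4 | 16, so subgroups of order 4 are possible by Lagrange.
The subgroups of order 4 are: {e, r^2, r^4, r^6}; {e, r^4, r^2s, r^6s}; {e, r^4, r^3s, r^7s}; {e, r^4, s, r^4s}; … (5 in all).
So G has 5 subgroups of order 4.

5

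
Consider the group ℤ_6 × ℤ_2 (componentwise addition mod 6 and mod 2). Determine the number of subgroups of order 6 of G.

3

|G| = 12 and 6 | 12, so subgroups of order 6 are possible by Lagrange.
The subgroups of order 6 are: {(0,0), (0,1), (2,0), (2,1), (4,0), (4,1)}; {(0,0), (1,0), (2,0), (3,0), (4,0), (5,0)}; {(0,0), (1,1), (2,0), (3,1), (4,0), (5,1)}.
So G has 3 subgroups of order 6.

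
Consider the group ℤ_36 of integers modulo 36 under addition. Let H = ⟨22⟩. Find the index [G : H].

2

|⟨22⟩| = 18 and |G| = 36.
By Lagrange, [G : H] = |G|/|H| = 36/18 = 2.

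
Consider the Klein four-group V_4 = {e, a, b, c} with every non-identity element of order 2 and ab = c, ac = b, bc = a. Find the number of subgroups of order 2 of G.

3

|G| = 4 and 2 | 4, so subgroups of order 2 are possible by Lagrange.
The subgroups of order 2 are: {e, a}; {e, b}; {e, c}.
So G has 3 subgroups of order 2.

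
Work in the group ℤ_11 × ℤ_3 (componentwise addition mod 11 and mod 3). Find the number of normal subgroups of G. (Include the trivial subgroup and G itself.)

4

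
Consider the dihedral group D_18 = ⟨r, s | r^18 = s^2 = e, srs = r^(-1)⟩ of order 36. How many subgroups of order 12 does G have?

3

|G| = 36 and 12 | 36, so subgroups of order 12 are possible by Lagrange.
The subgroups of order 12 are: {e, r^3, r^6, r^9, r^12, r^15, rs, r^4s, r^7s, r^10s, r^13s, r^16s}; {e, r^3, r^6, r^9, r^12, r^15, r^2s, r^5s, r^8s, r^11s, r^14s, r^17s}; {e, r^3, r^6, r^9, r^12, r^15, s, r^3s, r^6s, r^9s, r^12s, r^15s}.
So G has 3 subgroups of order 12.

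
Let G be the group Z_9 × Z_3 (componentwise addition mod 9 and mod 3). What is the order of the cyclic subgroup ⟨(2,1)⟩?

9

The order of (2,1) in Z_9 × Z_3 is lcm(ord(2) in Z_9, ord(1) in Z_3).
ord(2) = 9 and ord(1) = 3, so |⟨(2,1)⟩| = lcm(9, 3) = 9.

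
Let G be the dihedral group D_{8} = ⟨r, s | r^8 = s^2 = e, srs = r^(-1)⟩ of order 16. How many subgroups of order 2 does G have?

9

|G| = 16 and 2 | 16, so subgroups of order 2 are possible by Lagrange.
The subgroups of order 2 are: {e, r^2s}; {e, r^3s}; {e, r^4}; {e, r^4s}; … (9 in all).
So G has 9 subgroups of order 2.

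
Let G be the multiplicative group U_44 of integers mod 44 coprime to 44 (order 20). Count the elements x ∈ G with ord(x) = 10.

12

Enumerating element orders in G gives 12 elements of order 10.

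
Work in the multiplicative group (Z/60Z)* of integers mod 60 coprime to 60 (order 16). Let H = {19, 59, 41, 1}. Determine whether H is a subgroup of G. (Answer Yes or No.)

Yes

|H| = 4 divides |G| = 16, consistent with Lagrange.
H contains the identity, every element's inverse is in H, and H is closed under ·: it is a subgroup.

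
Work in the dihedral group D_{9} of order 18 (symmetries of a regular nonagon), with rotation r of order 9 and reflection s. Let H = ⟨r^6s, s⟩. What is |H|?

6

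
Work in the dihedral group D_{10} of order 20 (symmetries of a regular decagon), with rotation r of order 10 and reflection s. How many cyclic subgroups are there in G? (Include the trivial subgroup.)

14

A cyclic subgroup of order d is generated by each of its φ(d) elements of order d, so the cyclic subgroups of order d number (#elements of order d)/φ(d).
Cyclic subgroups by order — order 1: 1; order 2: 11; order 5: 1; order 10: 1.
Total: 14.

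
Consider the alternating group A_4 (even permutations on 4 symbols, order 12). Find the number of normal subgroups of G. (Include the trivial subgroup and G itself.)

3

G has 10 subgroups. Checking conjugation-invariance by order — order 1: 1/1 normal; order 2: 0/3 normal; order 3: 0/4 normal; order 4: 1/1 normal; order 12: 1/1 normal.
Total normal subgroups: 3.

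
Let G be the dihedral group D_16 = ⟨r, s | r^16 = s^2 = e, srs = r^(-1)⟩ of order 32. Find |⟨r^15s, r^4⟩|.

8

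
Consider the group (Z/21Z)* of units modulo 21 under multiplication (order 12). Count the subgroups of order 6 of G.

3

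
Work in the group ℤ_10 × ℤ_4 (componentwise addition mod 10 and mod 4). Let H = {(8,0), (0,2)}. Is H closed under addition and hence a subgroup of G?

No

The identity (0,0) ∉ H, so H is not a subgroup.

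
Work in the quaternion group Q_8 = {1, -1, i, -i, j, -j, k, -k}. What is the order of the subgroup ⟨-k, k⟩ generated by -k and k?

4

|⟨-k⟩| = 4 and |⟨k⟩| = 4, so |H| is a multiple of lcm(4, 4) = 4 and divides |G| = 8.
Closing under the operation: H = {1, -1, k, -k}, so |H| = 4.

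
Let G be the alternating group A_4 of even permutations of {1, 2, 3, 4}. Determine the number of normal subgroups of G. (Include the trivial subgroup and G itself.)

3

G has 10 subgroups. Checking conjugation-invariance by order — order 1: 1/1 normal; order 2: 0/3 normal; order 3: 0/4 normal; order 4: 1/1 normal; order 12: 1/1 normal.
Total normal subgroups: 3.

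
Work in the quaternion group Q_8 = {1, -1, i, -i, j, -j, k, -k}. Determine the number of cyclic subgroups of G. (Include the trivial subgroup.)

5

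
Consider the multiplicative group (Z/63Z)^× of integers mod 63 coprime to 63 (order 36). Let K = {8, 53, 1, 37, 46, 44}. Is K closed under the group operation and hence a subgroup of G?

Yes

|K| = 6 divides |G| = 36, consistent with Lagrange.
K contains the identity, every element's inverse is in K, and K is closed under ·: it is a subgroup.
In fact K = ⟨53⟩.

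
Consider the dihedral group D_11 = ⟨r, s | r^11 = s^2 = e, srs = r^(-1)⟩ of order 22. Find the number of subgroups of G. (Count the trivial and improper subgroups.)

14

|G| = 22, so by Lagrange every subgroup order divides 22. Divisors: 1, 2, 11, 22.
Subgroups by order — order 1: 1; order 2: 11; order 11: 1; order 22: 1.
Total: 1 + 11 + 1 + 1 = 14.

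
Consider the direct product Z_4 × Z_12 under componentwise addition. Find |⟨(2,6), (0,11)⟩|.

|⟨(2,6)⟩| = 2 and |⟨(0,11)⟩| = 12, so |H| is a multiple of lcm(2, 12) = 12 and divides |G| = 48.
Closing under the operation: H = {(0,0), (0,1), (0,2), (0,3), (0,4), (0,5), (0,6), (0,7), (0,8), (0,9), (0,10), (0,11), (2,0), (2,1), (2,2), (2,3), (2,4), (2,5), (2,6), (2,7), (2,8), (2,9), (2,10), (2,11)}, so |H| = 24.

24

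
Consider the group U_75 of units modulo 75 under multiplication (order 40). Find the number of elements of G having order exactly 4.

4

The elements of order 4 are: 7, 32, 43, 68.
That's 4.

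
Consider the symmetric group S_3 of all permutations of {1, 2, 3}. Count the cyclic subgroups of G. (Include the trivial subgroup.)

5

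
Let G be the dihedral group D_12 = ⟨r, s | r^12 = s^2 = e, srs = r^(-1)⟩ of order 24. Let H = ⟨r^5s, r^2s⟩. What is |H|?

8

|⟨r^5s⟩| = 2 and |⟨r^2s⟩| = 2, so |H| is a multiple of lcm(2, 2) = 2 and divides |G| = 24.
Closing under the operation: H = {e, r^3, r^6, r^9, r^2s, r^5s, r^8s, r^11s}, so |H| = 8.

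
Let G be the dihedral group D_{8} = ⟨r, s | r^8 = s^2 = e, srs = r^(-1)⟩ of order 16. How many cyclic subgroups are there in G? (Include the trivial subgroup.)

Each element a generates a cyclic subgroup ⟨a⟩; distinct elements may generate the same one (a cyclic group of order d has φ(d) generators).
Cyclic subgroups by order — order 1: 1; order 2: 9; order 4: 1; order 8: 1.
Total: 12.

12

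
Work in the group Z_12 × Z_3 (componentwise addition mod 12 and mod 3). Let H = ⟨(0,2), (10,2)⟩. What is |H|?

|⟨(0,2)⟩| = 3 and |⟨(10,2)⟩| = 6, so |H| is a multiple of lcm(3, 6) = 6 and divides |G| = 36.
Closing under the operation: H = {(0,0), (0,1), (0,2), (2,0), (2,1), (2,2), (4,0), (4,1), (4,2), (6,0), (6,1), (6,2), (8,0), (8,1), (8,2), (10,0), (10,1), (10,2)}, so |H| = 18.

18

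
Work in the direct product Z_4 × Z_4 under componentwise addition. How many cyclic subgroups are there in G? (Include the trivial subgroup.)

10

Each element a generates a cyclic subgroup ⟨a⟩; distinct elements may generate the same one (a cyclic group of order d has φ(d) generators).
Cyclic subgroups by order — order 1: 1; order 2: 3; order 4: 6.
Total: 10.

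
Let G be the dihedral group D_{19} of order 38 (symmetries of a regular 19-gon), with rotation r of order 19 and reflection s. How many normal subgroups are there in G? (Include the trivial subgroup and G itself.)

G has 22 subgroups. Checking conjugation-invariance by order — order 1: 1/1 normal; order 2: 0/19 normal; order 19: 1/1 normal; order 38: 1/1 normal.
Total normal subgroups: 3.

3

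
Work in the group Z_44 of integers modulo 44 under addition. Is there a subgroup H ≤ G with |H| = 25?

No

25 does not divide |G| = 44, so by Lagrange no subgroup of order 25 exists.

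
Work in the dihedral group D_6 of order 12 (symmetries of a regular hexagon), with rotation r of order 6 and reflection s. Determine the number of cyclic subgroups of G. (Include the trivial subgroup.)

10

A cyclic subgroup of order d is generated by each of its φ(d) elements of order d, so the cyclic subgroups of order d number (#elements of order d)/φ(d).
Cyclic subgroups by order — order 1: 1; order 2: 7; order 3: 1; order 6: 1.
Total: 10.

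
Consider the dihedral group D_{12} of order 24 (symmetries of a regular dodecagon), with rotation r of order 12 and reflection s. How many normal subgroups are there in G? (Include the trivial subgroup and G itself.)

G has 34 subgroups. Checking conjugation-invariance by order — order 1: 1/1 normal; order 2: 1/13 normal; order 3: 1/1 normal; order 4: 1/7 normal; order 6: 1/5 normal; order 8: 0/3 normal; order 12: 3/3 normal; order 24: 1/1 normal.
Total normal subgroups: 9.

9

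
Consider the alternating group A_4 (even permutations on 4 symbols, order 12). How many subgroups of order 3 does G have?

4

|G| = 12 and 3 | 12, so subgroups of order 3 are possible by Lagrange.
The subgroups of order 3 are: {e, (1 2 3), (1 3 2)}; {e, (1 2 4), (1 4 2)}; {e, (1 3 4), (1 4 3)}; {e, (2 3 4), (2 4 3)}.
So G has 4 subgroups of order 3.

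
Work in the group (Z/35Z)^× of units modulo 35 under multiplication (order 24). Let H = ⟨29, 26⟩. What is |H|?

|⟨29⟩| = 2 and |⟨26⟩| = 6, so |H| is a multiple of lcm(2, 6) = 6 and divides |G| = 24.
Closing under the operation: H = {1, 4, 6, 9, 11, 16, 19, 24, 26, 29, 31, 34}, so |H| = 12.

12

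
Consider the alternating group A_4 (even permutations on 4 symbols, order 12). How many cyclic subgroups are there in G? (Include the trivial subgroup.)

A cyclic subgroup of order d is generated by each of its φ(d) elements of order d, so the cyclic subgroups of order d number (#elements of order d)/φ(d).
Cyclic subgroups by order — order 1: 1; order 2: 3; order 3: 4.
Total: 8.

8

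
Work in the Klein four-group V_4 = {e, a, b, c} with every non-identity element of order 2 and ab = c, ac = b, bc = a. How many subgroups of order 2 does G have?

|G| = 4 and 2 | 4, so subgroups of order 2 are possible by Lagrange.
The subgroups of order 2 are: {e, a}; {e, b}; {e, c}.
So G has 3 subgroups of order 2.

3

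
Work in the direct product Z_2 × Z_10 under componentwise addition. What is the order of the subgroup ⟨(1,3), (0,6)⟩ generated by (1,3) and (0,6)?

10

|⟨(1,3)⟩| = 10 and |⟨(0,6)⟩| = 5, so |H| is a multiple of lcm(10, 5) = 10 and divides |G| = 20.
Closing under the operation: H = {(0,0), (0,2), (0,4), (0,6), (0,8), (1,1), (1,3), (1,5), (1,7), (1,9)}, so |H| = 10.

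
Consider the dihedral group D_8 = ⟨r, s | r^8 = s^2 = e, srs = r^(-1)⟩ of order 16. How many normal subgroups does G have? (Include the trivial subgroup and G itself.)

G has 19 subgroups. Checking conjugation-invariance by order — order 1: 1/1 normal; order 2: 1/9 normal; order 4: 1/5 normal; order 8: 3/3 normal; order 16: 1/1 normal.
Total normal subgroups: 7.

7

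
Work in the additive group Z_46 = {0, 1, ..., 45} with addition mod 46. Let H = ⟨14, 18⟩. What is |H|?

23

|⟨14⟩| = 23 and |⟨18⟩| = 23, so |H| is a multiple of lcm(23, 23) = 23 and divides |G| = 46.
Closing under the operation: H = {0, 2, 4, 6, 8, 10, 12, 14, 16, 18, 20, 22, 24, 26, 28, 30, 32, 34, 36, 38, 40, 42, 44}, so |H| = 23.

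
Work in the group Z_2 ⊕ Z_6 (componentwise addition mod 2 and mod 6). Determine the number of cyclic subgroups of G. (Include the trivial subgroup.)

8

Each element a generates a cyclic subgroup ⟨a⟩; distinct elements may generate the same one (a cyclic group of order d has φ(d) generators).
Cyclic subgroups by order — order 1: 1; order 2: 3; order 3: 1; order 6: 3.
Total: 8.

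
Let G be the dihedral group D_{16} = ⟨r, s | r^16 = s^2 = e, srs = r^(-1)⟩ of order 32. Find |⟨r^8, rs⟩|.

|⟨r^8⟩| = 2 and |⟨rs⟩| = 2, so |H| is a multiple of lcm(2, 2) = 2 and divides |G| = 32.
Closing under the operation: H = {e, r^8, rs, r^9s}, so |H| = 4.

4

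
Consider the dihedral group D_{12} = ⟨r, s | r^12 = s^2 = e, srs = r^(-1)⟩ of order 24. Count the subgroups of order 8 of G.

|G| = 24 and 8 | 24, so subgroups of order 8 are possible by Lagrange.
The subgroups of order 8 are: {e, r^3, r^6, r^9, rs, r^4s, r^7s, r^10s}; {e, r^3, r^6, r^9, r^2s, r^5s, r^8s, r^11s}; {e, r^3, r^6, r^9, s, r^3s, r^6s, r^9s}.
So G has 3 subgroups of order 8.

3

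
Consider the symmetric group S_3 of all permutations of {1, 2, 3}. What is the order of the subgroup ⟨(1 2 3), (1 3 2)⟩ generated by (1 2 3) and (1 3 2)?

|⟨(1 2 3)⟩| = 3 and |⟨(1 3 2)⟩| = 3, so |H| is a multiple of lcm(3, 3) = 3 and divides |G| = 6.
Closing under the operation: H = {e, (1 2 3), (1 3 2)}, so |H| = 3.

3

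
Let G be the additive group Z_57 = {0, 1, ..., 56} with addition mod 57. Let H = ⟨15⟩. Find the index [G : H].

3

|⟨15⟩| = 19 and |G| = 57.
By Lagrange, [G : H] = |G|/|H| = 57/19 = 3.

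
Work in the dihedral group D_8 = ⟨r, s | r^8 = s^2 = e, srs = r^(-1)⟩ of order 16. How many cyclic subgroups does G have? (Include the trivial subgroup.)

12

A cyclic subgroup of order d is generated by each of its φ(d) elements of order d, so the cyclic subgroups of order d number (#elements of order d)/φ(d).
Cyclic subgroups by order — order 1: 1; order 2: 9; order 4: 1; order 8: 1.
Total: 12.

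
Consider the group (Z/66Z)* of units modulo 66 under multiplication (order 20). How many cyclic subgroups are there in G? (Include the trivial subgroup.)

A cyclic subgroup of order d is generated by each of its φ(d) elements of order d, so the cyclic subgroups of order d number (#elements of order d)/φ(d).
Cyclic subgroups by order — order 1: 1; order 2: 3; order 5: 1; order 10: 3.
Total: 8.

8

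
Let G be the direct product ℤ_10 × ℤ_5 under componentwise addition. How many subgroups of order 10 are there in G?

|G| = 50 and 10 | 50, so subgroups of order 10 are possible by Lagrange.
The subgroups of order 10 are: {(0,0), (0,1), (0,2), (0,3), (0,4), (5,0), (5,1), (5,2), (5,3), (5,4)}; {(0,0), (1,0), (2,0), (3,0), (4,0), (5,0), (6,0), (7,0), (8,0), (9,0)}; {(0,0), (1,1), (2,2), (3,3), (4,4), (5,0), (6,1), (7,2), (8,3), (9,4)}; {(0,0), (1,2), (2,4), (3,1), (4,3), (5,0), (6,2), (7,4), (8,1), (9,3)}; … (6 in all).
So G has 6 subgroups of order 10.

6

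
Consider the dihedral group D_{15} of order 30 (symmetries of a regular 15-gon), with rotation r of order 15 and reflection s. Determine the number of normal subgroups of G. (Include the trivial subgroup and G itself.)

5

G has 28 subgroups. Checking conjugation-invariance by order — order 1: 1/1 normal; order 2: 0/15 normal; order 3: 1/1 normal; order 5: 1/1 normal; order 6: 0/5 normal; order 10: 0/3 normal; order 15: 1/1 normal; order 30: 1/1 normal.
Total normal subgroups: 5.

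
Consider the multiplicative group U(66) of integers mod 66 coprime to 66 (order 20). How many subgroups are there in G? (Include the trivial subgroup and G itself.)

|G| = 20, so by Lagrange every subgroup order divides 20. Divisors: 1, 2, 4, 5, 10, 20.
Subgroups by order — order 1: 1; order 2: 3; order 4: 1; order 5: 1; order 10: 3; order 20: 1.
Total: 1 + 3 + 1 + 1 + 3 + 1 = 10.

10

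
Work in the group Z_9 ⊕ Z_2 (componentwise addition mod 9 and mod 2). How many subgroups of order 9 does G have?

1

|G| = 18 and 9 | 18, so subgroups of order 9 are possible by Lagrange.
The subgroups of order 9 are: {(0,0), (1,0), (2,0), (3,0), (4,0), (5,0), (6,0), (7,0), (8,0)}.
So G has 1 subgroup of order 9.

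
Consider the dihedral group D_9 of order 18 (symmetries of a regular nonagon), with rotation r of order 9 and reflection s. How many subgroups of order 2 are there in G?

|G| = 18 and 2 | 18, so subgroups of order 2 are possible by Lagrange.
The subgroups of order 2 are: {e, r^2s}; {e, r^3s}; {e, r^4s}; {e, r^5s}; … (9 in all).
So G has 9 subgroups of order 2.

9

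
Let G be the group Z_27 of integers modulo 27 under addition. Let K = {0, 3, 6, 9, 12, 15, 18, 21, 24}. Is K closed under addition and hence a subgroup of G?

|K| = 9 divides |G| = 27, consistent with Lagrange.
K contains the identity, every element's inverse is in K, and K is closed under +: it is a subgroup.
In fact K = ⟨3⟩.

Yes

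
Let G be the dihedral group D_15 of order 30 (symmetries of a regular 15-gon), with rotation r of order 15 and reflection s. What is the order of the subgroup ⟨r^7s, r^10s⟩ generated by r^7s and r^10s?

10

|⟨r^7s⟩| = 2 and |⟨r^10s⟩| = 2, so |H| is a multiple of lcm(2, 2) = 2 and divides |G| = 30.
Closing under the operation: H = {e, r^3, r^6, r^9, r^12, rs, r^4s, r^7s, r^10s, r^13s}, so |H| = 10.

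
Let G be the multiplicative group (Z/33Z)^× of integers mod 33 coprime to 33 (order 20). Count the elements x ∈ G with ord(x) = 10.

12

Enumerating element orders in G gives 12 elements of order 10.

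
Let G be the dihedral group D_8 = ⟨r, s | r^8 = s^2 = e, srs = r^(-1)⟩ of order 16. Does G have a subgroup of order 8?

8 | 16. A subgroup of order 8 is {e, r, r^2, r^3, r^4, r^5, r^6, r^7}.

Yes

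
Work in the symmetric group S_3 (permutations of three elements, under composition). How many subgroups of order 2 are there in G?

|G| = 6 and 2 | 6, so subgroups of order 2 are possible by Lagrange.
The subgroups of order 2 are: {e, (1 2)}; {e, (1 3)}; {e, (2 3)}.
So G has 3 subgroups of order 2.

3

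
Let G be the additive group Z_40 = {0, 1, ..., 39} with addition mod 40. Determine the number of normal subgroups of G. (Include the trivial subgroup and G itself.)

8

G is abelian, so every subgroup is normal.
G has 8 subgroups in total, hence 8 normal subgroups.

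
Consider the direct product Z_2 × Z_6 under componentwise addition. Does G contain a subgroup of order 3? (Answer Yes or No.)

Yes

3 | 12. A subgroup of order 3 is {(0,0), (0,2), (0,4)}.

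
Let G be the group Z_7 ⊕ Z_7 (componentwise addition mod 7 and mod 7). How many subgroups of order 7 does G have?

8

|G| = 49 and 7 | 49, so subgroups of order 7 are possible by Lagrange.
The subgroups of order 7 are: {(0,0), (0,1), (0,2), (0,3), (0,4), (0,5), (0,6)}; {(0,0), (1,0), (2,0), (3,0), (4,0), (5,0), (6,0)}; {(0,0), (1,1), (2,2), (3,3), (4,4), (5,5), (6,6)}; {(0,0), (1,2), (2,4), (3,6), (4,1), (5,3), (6,5)}; … (8 in all).
So G has 8 subgroups of order 7.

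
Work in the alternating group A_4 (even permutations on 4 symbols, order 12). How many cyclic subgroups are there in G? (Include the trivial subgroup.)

Each element a generates a cyclic subgroup ⟨a⟩; distinct elements may generate the same one (a cyclic group of order d has φ(d) generators).
Cyclic subgroups by order — order 1: 1; order 2: 3; order 3: 4.
Total: 8.

8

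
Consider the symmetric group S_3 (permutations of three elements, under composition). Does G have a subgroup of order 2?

2 | 6. A subgroup of order 2 is {e, (1 2)}.

Yes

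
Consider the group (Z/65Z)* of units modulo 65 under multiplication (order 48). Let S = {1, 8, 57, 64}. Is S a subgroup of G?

|S| = 4 divides |G| = 48, consistent with Lagrange.
S contains the identity, every element's inverse is in S, and S is closed under ·: it is a subgroup.
In fact S = ⟨8⟩.

Yes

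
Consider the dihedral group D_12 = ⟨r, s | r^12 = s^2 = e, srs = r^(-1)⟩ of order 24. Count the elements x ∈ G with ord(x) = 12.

The elements of order 12 are: r, r^5, r^7, r^11.
That's 4.

4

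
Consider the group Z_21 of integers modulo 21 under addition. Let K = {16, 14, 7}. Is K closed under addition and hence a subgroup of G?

No

The identity 0 ∉ K, so K is not a subgroup.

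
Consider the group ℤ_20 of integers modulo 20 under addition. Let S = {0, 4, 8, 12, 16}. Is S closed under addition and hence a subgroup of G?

|S| = 5 divides |G| = 20, consistent with Lagrange.
S contains the identity, every element's inverse is in S, and S is closed under +: it is a subgroup.
In fact S = ⟨16⟩.

Yes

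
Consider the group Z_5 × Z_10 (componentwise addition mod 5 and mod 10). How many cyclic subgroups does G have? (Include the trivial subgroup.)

14

Each element a generates a cyclic subgroup ⟨a⟩; distinct elements may generate the same one (a cyclic group of order d has φ(d) generators).
Cyclic subgroups by order — order 1: 1; order 2: 1; order 5: 6; order 10: 6.
Total: 14.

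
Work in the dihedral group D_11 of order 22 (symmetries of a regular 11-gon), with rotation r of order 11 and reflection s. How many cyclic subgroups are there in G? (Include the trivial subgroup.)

13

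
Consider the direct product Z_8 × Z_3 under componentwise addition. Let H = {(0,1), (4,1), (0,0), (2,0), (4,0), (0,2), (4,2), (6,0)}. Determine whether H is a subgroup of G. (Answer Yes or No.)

Closure fails: (0,1) + (2,0) = (2,1) ∉ H. So H is not a subgroup.

No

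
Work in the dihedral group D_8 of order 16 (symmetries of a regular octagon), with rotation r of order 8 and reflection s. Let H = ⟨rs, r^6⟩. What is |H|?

8

|⟨rs⟩| = 2 and |⟨r^6⟩| = 4, so |H| is a multiple of lcm(2, 4) = 4 and divides |G| = 16.
Closing under the operation: H = {e, r^2, r^4, r^6, rs, r^3s, r^5s, r^7s}, so |H| = 8.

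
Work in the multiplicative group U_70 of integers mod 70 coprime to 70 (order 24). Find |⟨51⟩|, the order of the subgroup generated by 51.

3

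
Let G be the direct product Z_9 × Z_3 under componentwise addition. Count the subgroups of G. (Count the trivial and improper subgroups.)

|G| = 27, so by Lagrange every subgroup order divides 27. Divisors: 1, 3, 9, 27.
Subgroups by order — order 1: 1; order 3: 4; order 9: 4; order 27: 1.
Total: 1 + 4 + 4 + 1 = 10.

10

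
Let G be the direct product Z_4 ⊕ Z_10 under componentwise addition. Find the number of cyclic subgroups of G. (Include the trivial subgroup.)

12

Each element a generates a cyclic subgroup ⟨a⟩; distinct elements may generate the same one (a cyclic group of order d has φ(d) generators).
Cyclic subgroups by order — order 1: 1; order 2: 3; order 4: 2; order 5: 1; order 10: 3; order 20: 2.
Total: 12.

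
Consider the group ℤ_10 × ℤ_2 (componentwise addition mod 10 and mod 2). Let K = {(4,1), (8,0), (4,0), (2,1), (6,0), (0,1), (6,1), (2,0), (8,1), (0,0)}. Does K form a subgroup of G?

Yes

|K| = 10 divides |G| = 20, consistent with Lagrange.
K contains the identity, every element's inverse is in K, and K is closed under +: it is a subgroup.
In fact K = ⟨(2,1)⟩.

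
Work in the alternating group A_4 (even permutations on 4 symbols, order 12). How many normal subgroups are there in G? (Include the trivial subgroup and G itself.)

G has 10 subgroups. Checking conjugation-invariance by order — order 1: 1/1 normal; order 2: 0/3 normal; order 3: 0/4 normal; order 4: 1/1 normal; order 12: 1/1 normal.
Total normal subgroups: 3.

3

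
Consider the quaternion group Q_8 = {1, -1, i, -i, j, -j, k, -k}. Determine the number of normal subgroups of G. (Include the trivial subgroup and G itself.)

6

G has 6 subgroups. Checking conjugation-invariance by order — order 1: 1/1 normal; order 2: 1/1 normal; order 4: 3/3 normal; order 8: 1/1 normal.
Total normal subgroups: 6.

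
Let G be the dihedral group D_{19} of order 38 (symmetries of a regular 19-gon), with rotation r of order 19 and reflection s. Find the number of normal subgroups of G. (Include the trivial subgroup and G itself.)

3

G has 22 subgroups. Checking conjugation-invariance by order — order 1: 1/1 normal; order 2: 0/19 normal; order 19: 1/1 normal; order 38: 1/1 normal.
Total normal subgroups: 3.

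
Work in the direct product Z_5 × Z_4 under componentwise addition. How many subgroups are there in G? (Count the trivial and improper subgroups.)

6

|G| = 20, so by Lagrange every subgroup order divides 20. Divisors: 1, 2, 4, 5, 10, 20.
Subgroups by order — order 1: 1; order 2: 1; order 4: 1; order 5: 1; order 10: 1; order 20: 1.
Total: 1 + 1 + 1 + 1 + 1 + 1 = 6.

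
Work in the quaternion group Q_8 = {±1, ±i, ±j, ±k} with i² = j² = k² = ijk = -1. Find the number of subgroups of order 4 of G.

|G| = 8 and 4 | 8, so subgroups of order 4 are possible by Lagrange.
The subgroups of order 4 are: {1, -1, i, -i}; {1, -1, j, -j}; {1, -1, k, -k}.
So G has 3 subgroups of order 4.

3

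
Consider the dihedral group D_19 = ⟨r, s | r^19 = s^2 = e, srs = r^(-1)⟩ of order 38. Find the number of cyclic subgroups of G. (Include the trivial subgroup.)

21

A cyclic subgroup of order d is generated by each of its φ(d) elements of order d, so the cyclic subgroups of order d number (#elements of order d)/φ(d).
Cyclic subgroups by order — order 1: 1; order 2: 19; order 19: 1.
Total: 21.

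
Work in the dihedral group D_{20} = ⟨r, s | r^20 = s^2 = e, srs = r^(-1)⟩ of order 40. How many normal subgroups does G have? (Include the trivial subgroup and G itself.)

9

G has 48 subgroups. Checking conjugation-invariance by order — order 1: 1/1 normal; order 2: 1/21 normal; order 4: 1/11 normal; order 5: 1/1 normal; order 8: 0/5 normal; order 10: 1/5 normal; order 20: 3/3 normal; order 40: 1/1 normal.
Total normal subgroups: 9.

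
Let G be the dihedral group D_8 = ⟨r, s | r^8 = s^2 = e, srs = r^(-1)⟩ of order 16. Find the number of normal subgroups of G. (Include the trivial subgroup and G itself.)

7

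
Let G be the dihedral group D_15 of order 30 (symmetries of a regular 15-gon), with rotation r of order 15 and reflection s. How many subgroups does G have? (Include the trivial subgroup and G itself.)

28

|G| = 30, so by Lagrange every subgroup order divides 30. Divisors: 1, 2, 3, 5, 6, 10, 15, 30.
Subgroups by order — order 1: 1; order 2: 15; order 3: 1; order 5: 1; order 6: 5; order 10: 3; order 15: 1; order 30: 1.
Total: 1 + 15 + 1 + 1 + 5 + 3 + 1 + 1 = 28.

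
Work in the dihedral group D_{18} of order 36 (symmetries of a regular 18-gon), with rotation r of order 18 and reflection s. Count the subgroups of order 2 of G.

19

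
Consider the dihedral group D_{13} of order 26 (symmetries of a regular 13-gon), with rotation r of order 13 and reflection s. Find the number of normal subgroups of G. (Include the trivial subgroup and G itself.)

3

G has 16 subgroups. Checking conjugation-invariance by order — order 1: 1/1 normal; order 2: 0/13 normal; order 13: 1/1 normal; order 26: 1/1 normal.
Total normal subgroups: 3.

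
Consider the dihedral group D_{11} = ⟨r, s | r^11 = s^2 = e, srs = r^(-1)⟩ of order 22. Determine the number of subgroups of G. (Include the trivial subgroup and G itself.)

14

|G| = 22, so by Lagrange every subgroup order divides 22. Divisors: 1, 2, 11, 22.
Subgroups by order — order 1: 1; order 2: 11; order 11: 1; order 22: 1.
Total: 1 + 11 + 1 + 1 = 14.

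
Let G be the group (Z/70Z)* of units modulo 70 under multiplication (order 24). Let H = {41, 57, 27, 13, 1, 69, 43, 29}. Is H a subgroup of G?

Yes

|H| = 8 divides |G| = 24, consistent with Lagrange.
H contains the identity, every element's inverse is in H, and H is closed under ·: it is a subgroup.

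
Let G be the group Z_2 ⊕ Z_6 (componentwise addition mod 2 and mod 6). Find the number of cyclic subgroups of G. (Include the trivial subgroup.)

8

A cyclic subgroup of order d is generated by each of its φ(d) elements of order d, so the cyclic subgroups of order d number (#elements of order d)/φ(d).
Cyclic subgroups by order — order 1: 1; order 2: 3; order 3: 1; order 6: 3.
Total: 8.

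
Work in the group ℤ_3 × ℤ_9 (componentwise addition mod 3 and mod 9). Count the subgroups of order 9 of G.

|G| = 27 and 9 | 27, so subgroups of order 9 are possible by Lagrange.
The subgroups of order 9 are: {(0,0), (0,1), (0,2), (0,3), (0,4), (0,5), (0,6), (0,7), (0,8)}; {(0,0), (0,3), (0,6), (1,0), (1,3), (1,6), (2,0), (2,3), (2,6)}; {(0,0), (0,3), (0,6), (1,1), (1,4), (1,7), (2,2), (2,5), (2,8)}; {(0,0), (0,3), (0,6), (1,2), (1,5), (1,8), (2,1), (2,4), (2,7)}.
So G has 4 subgroups of order 9.

4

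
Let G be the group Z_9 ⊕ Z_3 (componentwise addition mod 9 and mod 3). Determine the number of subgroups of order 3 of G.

|G| = 27 and 3 | 27, so subgroups of order 3 are possible by Lagrange.
The subgroups of order 3 are: {(0,0), (0,1), (0,2)}; {(0,0), (3,0), (6,0)}; {(0,0), (3,1), (6,2)}; {(0,0), (3,2), (6,1)}.
So G has 4 subgroups of order 3.

4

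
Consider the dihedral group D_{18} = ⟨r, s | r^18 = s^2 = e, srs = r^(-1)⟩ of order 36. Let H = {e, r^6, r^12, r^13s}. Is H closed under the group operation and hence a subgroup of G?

Closure fails: r^6 · r^13s = rs ∉ H. So H is not a subgroup.

No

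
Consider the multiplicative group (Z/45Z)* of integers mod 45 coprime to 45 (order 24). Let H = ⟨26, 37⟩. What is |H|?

8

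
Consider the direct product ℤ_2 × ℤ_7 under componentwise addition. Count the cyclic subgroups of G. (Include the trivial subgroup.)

4

A cyclic subgroup of order d is generated by each of its φ(d) elements of order d, so the cyclic subgroups of order d number (#elements of order d)/φ(d).
Cyclic subgroups by order — order 1: 1; order 2: 1; order 7: 1; order 14: 1.
Total: 4.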